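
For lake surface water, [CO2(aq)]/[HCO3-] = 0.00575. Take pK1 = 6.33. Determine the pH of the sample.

pH = 8.57

From K1 = [H⁺][HCO3-]/[CO2(aq)]:  pH = pK1 − log₁₀([CO2(aq)]/[HCO3-])
log₁₀(0.00575) = -2.240
pH = 6.33 − (-2.240) = 8.57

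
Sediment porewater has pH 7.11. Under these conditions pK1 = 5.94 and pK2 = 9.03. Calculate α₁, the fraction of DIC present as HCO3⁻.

α₁ = 0.926

α₁ = 1 / (1 + [H⁺]/K1 + K2/[H⁺]) = 1 / (1 + 10^-1.17 + 10^-1.92)
   = 1 / (1 + 0.067608 + 0.012023) = 1/1.0796 = 0.9262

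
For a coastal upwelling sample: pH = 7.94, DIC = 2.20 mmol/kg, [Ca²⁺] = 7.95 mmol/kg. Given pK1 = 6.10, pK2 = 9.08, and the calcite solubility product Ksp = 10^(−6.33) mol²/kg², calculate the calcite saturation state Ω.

Ω = 2.49

α₂ = 1 / (1 + [H⁺]/K2 + [H⁺]²/(K1K2)) = 1 / (1 + 10^+1.14 + 10^-0.70)
   = 1 / (1 + 13.804 + 0.19953) = 1/15.003 = 0.06665
[CO3²⁻] = α₂ × DIC = 0.06665 × 2.20 = 0.1466 mmol/kg
Ksp = 10^(−6.33) = 4.677×10^-7
Ω = [Ca²⁺][CO3²⁻]/Ksp = (7.95×10^-3)(1.466×10^-4) / 4.677×10^-7 = 2.49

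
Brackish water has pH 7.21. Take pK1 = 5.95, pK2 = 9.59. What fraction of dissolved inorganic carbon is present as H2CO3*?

α₀ = 0.0519

α₀ = 1 / (1 + K1/[H⁺] + K1K2/[H⁺]²) = 1 / (1 + 10^+1.26 + 10^-1.12)
   = 1 / (1 + 18.197 + 0.075858) = 1/19.273 = 0.05189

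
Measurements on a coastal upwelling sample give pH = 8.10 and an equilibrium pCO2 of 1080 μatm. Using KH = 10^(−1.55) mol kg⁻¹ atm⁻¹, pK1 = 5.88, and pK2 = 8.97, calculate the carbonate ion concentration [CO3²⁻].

[CO3²⁻] = 0.681 mmol/kg

[CO2*] = KH · pCO2 = 10^(−1.55) × 1080×10^-6 = 3.044×10^-5 mol/kg
α₀ = 1/(1 + K1/[H⁺] + K1K2/[H⁺]²) = 1/(1 + 10^+2.22 + 10^+1.35) = 0.005281
DIC = [CO2*]/α₀ = 3.044×10^-5 / 0.005281 = 5.763 mmol/kg
[CO3²⁻] = α₂·DIC; α₂ = 0.1182, so [CO3²⁻] = 0.1182 × 5.763 = 0.681 mmol/kg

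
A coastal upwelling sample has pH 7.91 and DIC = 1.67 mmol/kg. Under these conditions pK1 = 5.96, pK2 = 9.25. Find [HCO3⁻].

[HCO3⁻] = 1.58 mmol/kg

α₁ = 1 / (1 + [H⁺]/K1 + K2/[H⁺]) = 1 / (1 + 10^-1.95 + 10^-1.34)
   = 1 / (1 + 0.011220 + 0.045709) = 1/1.0569 = 0.9461
[HCO3⁻] = α₁ × DIC = 0.9461 × 1.67 = 1.58 mmol/kg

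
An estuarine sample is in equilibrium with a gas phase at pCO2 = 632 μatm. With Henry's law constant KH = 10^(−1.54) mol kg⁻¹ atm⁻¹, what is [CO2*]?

[CO2*] = 18.2 μmol/kg

KH = 10^(−1.54) = 2.884×10^-2 mol kg⁻¹ atm⁻¹
[CO2*] = KH · pCO2 = 2.884×10^-2 × 632×10^-6 atm = 1.82×10^-5 mol/kg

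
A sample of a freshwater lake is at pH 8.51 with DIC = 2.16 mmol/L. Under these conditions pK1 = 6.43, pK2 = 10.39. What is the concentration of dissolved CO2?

α₀ = 1 / (1 + K1/[H⁺] + K1K2/[H⁺]²) = 1 / (1 + 10^+2.08 + 10^+0.20)
   = 1 / (1 + 120.23 + 1.5849) = 1/122.81 = 0.008143
[CO2*] = α₀ × DIC = 0.008143 × 2.16 = 0.0176 mmol/L = 17.6 μmol/L

[CO2*] = 17.6 μmol/L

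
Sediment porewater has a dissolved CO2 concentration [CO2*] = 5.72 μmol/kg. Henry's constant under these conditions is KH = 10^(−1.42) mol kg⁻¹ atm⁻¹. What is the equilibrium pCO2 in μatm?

pCO2 = 150 μatm

KH = 10^(−1.42) = 3.802×10^-2 mol kg⁻¹ atm⁻¹
pCO2 = [CO2*]/KH = 5.72×10^-6 / 3.802×10^-2 = 1.50×10^-4 atm = 150 μatm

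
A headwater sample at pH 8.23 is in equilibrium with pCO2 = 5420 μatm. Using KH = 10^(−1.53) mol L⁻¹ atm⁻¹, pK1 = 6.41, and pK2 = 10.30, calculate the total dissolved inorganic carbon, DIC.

DIC = 10.8 mmol/L

[CO2*] = KH · pCO2 = 10^(−1.53) × 5420×10^-6 = 1.600×10^-4 mol/L
α₀ = 1/(1 + K1/[H⁺] + K1K2/[H⁺]²) = 1/(1 + 10^+1.82 + 10^-0.25) = 0.01479
DIC = [CO2*]/α₀ = 1.600×10^-4 / 0.01479 = 10.8 mmol/L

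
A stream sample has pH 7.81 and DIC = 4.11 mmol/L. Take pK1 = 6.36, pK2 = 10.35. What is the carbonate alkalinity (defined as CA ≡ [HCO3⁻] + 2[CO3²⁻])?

CA = 3.98 mmol/L

CA = [HCO3⁻] + 2[CO3²⁻] = (α₁ + 2α₂)·DIC
At pH 7.81: [H⁺]/K1 = 10^-1.45 = 0.035481, K2/[H⁺] = 10^-2.54 = 0.0028840
α₁ = 1/(1 + 0.035481 + 0.0028840) = 1/1.0384 = 0.9631; α₂ = α₁·K2/[H⁺] = 0.002777
α₁ + 2α₂ = 0.9686
CA = 0.9686 × 4.11 = 3.98 mmol/L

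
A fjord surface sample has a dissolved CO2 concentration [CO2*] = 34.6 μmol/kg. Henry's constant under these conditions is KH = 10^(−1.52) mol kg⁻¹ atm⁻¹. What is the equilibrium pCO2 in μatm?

KH = 10^(−1.52) = 3.020×10^-2 mol kg⁻¹ atm⁻¹
pCO2 = [CO2*]/KH = 34.6×10^-6 / 3.020×10^-2 = 1.15×10^-3 atm = 1150 μatm

pCO2 = 1150 μatm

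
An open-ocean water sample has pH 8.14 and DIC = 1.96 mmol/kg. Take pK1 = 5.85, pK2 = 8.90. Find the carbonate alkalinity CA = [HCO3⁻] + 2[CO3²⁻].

CA = [HCO3⁻] + 2[CO3²⁻] = (α₁ + 2α₂)·DIC
At pH 8.14: [H⁺]/K1 = 10^-2.29 = 0.0051286, K2/[H⁺] = 10^-0.76 = 0.17378
α₁ = 1/(1 + 0.0051286 + 0.17378) = 1/1.1789 = 0.8482; α₂ = α₁·K2/[H⁺] = 0.1474
α₁ + 2α₂ = 1.1431
CA = 1.1431 × 1.96 = 2.24 mmol/kg

CA = 2.24 mmol/kg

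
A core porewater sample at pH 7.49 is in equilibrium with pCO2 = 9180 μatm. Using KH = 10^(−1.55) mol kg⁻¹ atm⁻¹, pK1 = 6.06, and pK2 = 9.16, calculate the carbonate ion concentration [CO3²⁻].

[CO2*] = KH · pCO2 = 10^(−1.55) × 9180×10^-6 = 2.587×10^-4 mol/kg
α₀ = 1/(1 + K1/[H⁺] + K1K2/[H⁺]²) = 1/(1 + 10^+1.43 + 10^-0.24) = 0.03510
DIC = [CO2*]/α₀ = 2.587×10^-4 / 0.03510 = 7.371 mmol/kg
[CO3²⁻] = α₂·DIC; α₂ = 0.02020, so [CO3²⁻] = 0.02020 × 7.371 = 0.149 mmol/kg

[CO3²⁻] = 0.149 mmol/kg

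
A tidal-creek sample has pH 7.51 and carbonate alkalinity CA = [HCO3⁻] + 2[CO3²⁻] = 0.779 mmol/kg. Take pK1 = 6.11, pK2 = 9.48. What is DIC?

DIC = 0.801 mmol/kg

CA = [HCO3⁻] + 2[CO3²⁻] = (α₁ + 2α₂)·DIC
At pH 7.51: [H⁺]/K1 = 10^-1.40 = 0.039811, K2/[H⁺] = 10^-1.97 = 0.010715
α₁ = 1/(1 + 0.039811 + 0.010715) = 1/1.0505 = 0.9519; α₂ = α₁·K2/[H⁺] = 0.01020
α₁ + 2α₂ = 0.9723
DIC = CA / (α₁ + 2α₂) = 0.779 / 0.9723 = 0.801 mmol/kg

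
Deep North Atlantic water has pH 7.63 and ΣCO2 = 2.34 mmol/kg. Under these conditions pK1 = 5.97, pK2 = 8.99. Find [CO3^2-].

[CO3²⁻] = 0.0959 mmol/kg

α₂ = 1 / (1 + [H⁺]/K2 + [H⁺]²/(K1K2)) = 1 / (1 + 10^+1.36 + 10^-0.30)
   = 1 / (1 + 22.909 + 0.50119) = 1/24.410 = 0.04097
[CO3²⁻] = α₂ × DIC = 0.04097 × 2.34 = 0.0959 mmol/kg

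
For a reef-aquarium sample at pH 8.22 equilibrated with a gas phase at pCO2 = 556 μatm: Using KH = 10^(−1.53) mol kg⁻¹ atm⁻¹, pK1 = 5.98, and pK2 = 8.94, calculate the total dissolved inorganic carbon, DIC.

[CO2*] = KH · pCO2 = 10^(−1.53) × 556×10^-6 = 1.641×10^-5 mol/kg
α₀ = 1/(1 + K1/[H⁺] + K1K2/[H⁺]²) = 1/(1 + 10^+2.24 + 10^+1.52) = 0.004810
DIC = [CO2*]/α₀ = 1.641×10^-5 / 0.004810 = 3.41 mmol/kg

DIC = 3.41 mmol/kg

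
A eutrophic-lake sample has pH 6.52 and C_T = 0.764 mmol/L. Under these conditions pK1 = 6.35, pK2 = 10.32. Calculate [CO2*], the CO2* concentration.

α₀ = 1 / (1 + K1/[H⁺] + K1K2/[H⁺]²) = 1 / (1 + 10^+0.17 + 10^-3.63)
   = 1 / (1 + 1.4791 + 0.00023442) = 1/2.4793 = 0.4033
[CO2*] = α₀ × DIC = 0.4033 × 0.764 = 0.308 mmol/L

[CO2*] = 0.308 mmol/L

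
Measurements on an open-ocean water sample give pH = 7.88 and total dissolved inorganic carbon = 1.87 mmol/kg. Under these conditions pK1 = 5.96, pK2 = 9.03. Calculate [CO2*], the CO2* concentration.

[CO2*] = 0.0208 mmol/kg

α₀ = 1 / (1 + K1/[H⁺] + K1K2/[H⁺]²) = 1 / (1 + 10^+1.92 + 10^+0.77)
   = 1 / (1 + 83.176 + 5.8884) = 1/90.065 = 0.01110
[CO2*] = α₀ × DIC = 0.01110 × 1.87 = 0.0208 mmol/kg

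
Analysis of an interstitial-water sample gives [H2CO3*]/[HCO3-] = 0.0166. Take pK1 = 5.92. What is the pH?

From K1 = [H⁺][HCO3-]/[H2CO3*]:  pH = pK1 − log₁₀([H2CO3*]/[HCO3-])
log₁₀(0.0166) = -1.780
pH = 5.92 − (-1.780) = 7.70

pH = 7.70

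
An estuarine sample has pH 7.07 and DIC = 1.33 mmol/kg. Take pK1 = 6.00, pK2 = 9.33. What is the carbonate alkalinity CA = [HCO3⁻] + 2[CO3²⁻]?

CA = [HCO3⁻] + 2[CO3²⁻] = (α₁ + 2α₂)·DIC
At pH 7.07: [H⁺]/K1 = 10^-1.07 = 0.085114, K2/[H⁺] = 10^-2.26 = 0.0054954
α₁ = 1/(1 + 0.085114 + 0.0054954) = 1/1.0906 = 0.9169; α₂ = α₁·K2/[H⁺] = 0.005039
α₁ + 2α₂ = 0.9270
CA = 0.9270 × 1.33 = 1.23 mmol/kg

CA = 1.23 mmol/kg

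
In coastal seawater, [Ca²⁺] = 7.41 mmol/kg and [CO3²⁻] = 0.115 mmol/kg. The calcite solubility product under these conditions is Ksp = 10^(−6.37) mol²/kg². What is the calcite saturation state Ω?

Ksp = 10^(−6.37) = 4.266×10^-7
Ω = [Ca²⁺][CO3²⁻]/Ksp = (7.41×10^-3)(0.115×10^-3) / 4.266×10^-7 = 2.00

Ω = 2.00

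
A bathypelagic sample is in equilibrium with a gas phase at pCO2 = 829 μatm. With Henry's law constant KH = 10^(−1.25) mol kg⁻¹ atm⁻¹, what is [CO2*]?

KH = 10^(−1.25) = 5.623×10^-2 mol kg⁻¹ atm⁻¹
[CO2*] = KH · pCO2 = 5.623×10^-2 × 829×10^-6 atm = 4.66×10^-5 mol/kg

[CO2*] = 46.6 μmol/kg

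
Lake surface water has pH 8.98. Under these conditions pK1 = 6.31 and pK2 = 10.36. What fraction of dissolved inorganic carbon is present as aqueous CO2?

α₀ = 1 / (1 + K1/[H⁺] + K1K2/[H⁺]²) = 1 / (1 + 10^+2.67 + 10^+1.29)
   = 1 / (1 + 467.74 + 19.498) = 1/488.23 = 0.002048

α₀ = 0.00205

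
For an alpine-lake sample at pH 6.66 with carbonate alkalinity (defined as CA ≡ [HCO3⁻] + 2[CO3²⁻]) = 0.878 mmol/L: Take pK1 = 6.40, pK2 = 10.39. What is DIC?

CA = [HCO3⁻] + 2[CO3²⁻] = (α₁ + 2α₂)·DIC
At pH 6.66: [H⁺]/K1 = 10^-0.26 = 0.54954, K2/[H⁺] = 10^-3.73 = 0.00018621
α₁ = 1/(1 + 0.54954 + 0.00018621) = 1/1.5497 = 0.6453; α₂ = α₁·K2/[H⁺] = 0.0001202
α₁ + 2α₂ = 0.6455
DIC = CA / (α₁ + 2α₂) = 0.878 / 0.6455 = 1.36 mmol/L

DIC = 1.36 mmol/L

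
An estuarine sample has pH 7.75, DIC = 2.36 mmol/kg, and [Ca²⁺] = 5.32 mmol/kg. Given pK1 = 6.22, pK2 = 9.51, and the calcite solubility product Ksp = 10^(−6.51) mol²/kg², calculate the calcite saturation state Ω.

α₂ = 1 / (1 + [H⁺]/K2 + [H⁺]²/(K1K2)) = 1 / (1 + 10^+1.76 + 10^+0.23)
   = 1 / (1 + 57.544 + 1.6982) = 1/60.242 = 0.01660
[CO3²⁻] = α₂ × DIC = 0.01660 × 2.36 = 0.03918 mmol/kg
Ksp = 10^(−6.51) = 3.090×10^-7
Ω = [Ca²⁺][CO3²⁻]/Ksp = (5.32×10^-3)(3.918×10^-5) / 3.090×10^-7 = 0.674

Ω = 0.674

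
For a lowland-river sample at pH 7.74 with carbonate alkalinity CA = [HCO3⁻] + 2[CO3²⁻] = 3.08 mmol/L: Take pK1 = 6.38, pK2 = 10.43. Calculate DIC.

CA = [HCO3⁻] + 2[CO3²⁻] = (α₁ + 2α₂)·DIC
At pH 7.74: [H⁺]/K1 = 10^-1.36 = 0.043652, K2/[H⁺] = 10^-2.69 = 0.0020417
α₁ = 1/(1 + 0.043652 + 0.0020417) = 1/1.0457 = 0.9563; α₂ = α₁·K2/[H⁺] = 0.001953
α₁ + 2α₂ = 0.9602
DIC = CA / (α₁ + 2α₂) = 3.08 / 0.9602 = 3.21 mmol/L

DIC = 3.21 mmol/L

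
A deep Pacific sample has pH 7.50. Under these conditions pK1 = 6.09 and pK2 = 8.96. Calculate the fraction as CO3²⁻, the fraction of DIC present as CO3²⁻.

α₂ = 0.0323

α₂ = 1 / (1 + [H⁺]/K2 + [H⁺]²/(K1K2)) = 1 / (1 + 10^+1.46 + 10^+0.05)
   = 1 / (1 + 28.840 + 1.1220) = 1/30.962 = 0.03230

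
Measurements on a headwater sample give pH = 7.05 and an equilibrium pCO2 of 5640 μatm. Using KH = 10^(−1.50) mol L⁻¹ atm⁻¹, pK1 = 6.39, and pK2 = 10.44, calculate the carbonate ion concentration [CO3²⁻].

[CO3²⁻] = 0.332 μmol/L

[CO2*] = KH · pCO2 = 10^(−1.50) × 5640×10^-6 = 1.784×10^-4 mol/L
α₀ = 1/(1 + K1/[H⁺] + K1K2/[H⁺]²) = 1/(1 + 10^+0.66 + 10^-2.73) = 0.1794
DIC = [CO2*]/α₀ = 1.784×10^-4 / 0.1794 = 0.9939 mmol/L
[CO3²⁻] = α₂·DIC; α₂ = 0.0003341, so [CO3²⁻] = 0.0003341 × 0.9939 = 0.000332 mmol/L = 0.332 μmol/L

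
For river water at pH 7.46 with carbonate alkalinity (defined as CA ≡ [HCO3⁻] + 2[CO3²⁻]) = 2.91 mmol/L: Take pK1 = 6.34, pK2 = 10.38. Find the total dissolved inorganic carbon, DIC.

DIC = 3.13 mmol/L

CA = [HCO3⁻] + 2[CO3²⁻] = (α₁ + 2α₂)·DIC
At pH 7.46: [H⁺]/K1 = 10^-1.12 = 0.075858, K2/[H⁺] = 10^-2.92 = 0.0012023
α₁ = 1/(1 + 0.075858 + 0.0012023) = 1/1.0771 = 0.9285; α₂ = α₁·K2/[H⁺] = 0.001116
α₁ + 2α₂ = 0.9307
DIC = CA / (α₁ + 2α₂) = 2.91 / 0.9307 = 3.13 mmol/L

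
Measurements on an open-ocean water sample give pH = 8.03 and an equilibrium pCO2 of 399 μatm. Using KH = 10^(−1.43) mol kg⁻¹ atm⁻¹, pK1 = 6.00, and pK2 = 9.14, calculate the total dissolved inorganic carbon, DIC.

[CO2*] = KH · pCO2 = 10^(−1.43) × 399×10^-6 = 1.482×10^-5 mol/kg
α₀ = 1/(1 + K1/[H⁺] + K1K2/[H⁺]²) = 1/(1 + 10^+2.03 + 10^+0.92) = 0.008586
DIC = [CO2*]/α₀ = 1.482×10^-5 / 0.008586 = 1.73 mmol/kg

DIC = 1.73 mmol/kg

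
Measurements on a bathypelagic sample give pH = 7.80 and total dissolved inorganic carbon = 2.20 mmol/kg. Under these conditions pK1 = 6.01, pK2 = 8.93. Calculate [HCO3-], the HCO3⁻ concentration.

[HCO3⁻] = 2.02 mmol/kg

α₁ = 1 / (1 + [H⁺]/K1 + K2/[H⁺]) = 1 / (1 + 10^-1.79 + 10^-1.13)
   = 1 / (1 + 0.016218 + 0.074131) = 1/1.0903 = 0.9171
[HCO3⁻] = α₁ × DIC = 0.9171 × 2.20 = 2.02 mmol/kg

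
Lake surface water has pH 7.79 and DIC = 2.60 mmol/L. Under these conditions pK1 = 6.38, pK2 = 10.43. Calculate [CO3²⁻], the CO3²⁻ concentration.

[CO3²⁻] = 5.72 μmol/L

α₂ = 1 / (1 + [H⁺]/K2 + [H⁺]²/(K1K2)) = 1 / (1 + 10^+2.64 + 10^+1.23)
   = 1 / (1 + 436.52 + 16.982) = 1/454.50 = 0.002200
[CO3²⁻] = α₂ × DIC = 0.002200 × 2.60 = 0.00572 mmol/L = 5.72 μmol/L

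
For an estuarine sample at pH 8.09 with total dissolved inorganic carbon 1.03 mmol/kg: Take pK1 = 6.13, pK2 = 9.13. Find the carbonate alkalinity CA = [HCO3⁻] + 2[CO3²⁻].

CA = [HCO3⁻] + 2[CO3²⁻] = (α₁ + 2α₂)·DIC
At pH 8.09: [H⁺]/K1 = 10^-1.96 = 0.010965, K2/[H⁺] = 10^-1.04 = 0.091201
α₁ = 1/(1 + 0.010965 + 0.091201) = 1/1.1022 = 0.9073; α₂ = α₁·K2/[H⁺] = 0.08275
α₁ + 2α₂ = 1.0728
CA = 1.0728 × 1.03 = 1.10 mmol/kg

CA = 1.10 mmol/kg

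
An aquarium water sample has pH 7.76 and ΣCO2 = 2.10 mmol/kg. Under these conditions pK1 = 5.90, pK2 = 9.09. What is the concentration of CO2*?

α₀ = 1 / (1 + K1/[H⁺] + K1K2/[H⁺]²) = 1 / (1 + 10^+1.86 + 10^+0.53)
   = 1 / (1 + 72.444 + 3.3884) = 1/76.832 = 0.01302
[CO2*] = α₀ × DIC = 0.01302 × 2.10 = 0.0273 mmol/kg

[CO2*] = 0.0273 mmol/kg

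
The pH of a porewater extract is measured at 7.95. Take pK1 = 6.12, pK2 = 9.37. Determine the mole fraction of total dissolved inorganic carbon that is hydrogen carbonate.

α₁ = 1 / (1 + [H⁺]/K1 + K2/[H⁺]) = 1 / (1 + 10^-1.83 + 10^-1.42)
   = 1 / (1 + 0.014791 + 0.038019) = 1/1.0528 = 0.9498

α₁ = 0.950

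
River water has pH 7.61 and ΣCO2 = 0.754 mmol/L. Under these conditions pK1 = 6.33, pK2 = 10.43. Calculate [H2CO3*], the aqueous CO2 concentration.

α₀ = 1 / (1 + K1/[H⁺] + K1K2/[H⁺]²) = 1 / (1 + 10^+1.28 + 10^-1.54)
   = 1 / (1 + 19.055 + 0.028840) = 1/20.083 = 0.04979
[CO2*] = α₀ × DIC = 0.04979 × 0.754 = 0.0375 mmol/L

[CO2*] = 0.0375 mmol/L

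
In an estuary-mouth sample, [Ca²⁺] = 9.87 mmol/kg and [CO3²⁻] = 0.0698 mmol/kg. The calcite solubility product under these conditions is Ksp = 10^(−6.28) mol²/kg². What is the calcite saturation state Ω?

Ksp = 10^(−6.28) = 5.248×10^-7
Ω = [Ca²⁺][CO3²⁻]/Ksp = (9.87×10^-3)(0.0698×10^-3) / 5.248×10^-7 = 1.31

Ω = 1.31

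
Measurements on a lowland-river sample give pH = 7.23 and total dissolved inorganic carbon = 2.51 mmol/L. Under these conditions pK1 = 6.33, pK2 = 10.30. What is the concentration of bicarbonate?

α₁ = 1 / (1 + [H⁺]/K1 + K2/[H⁺]) = 1 / (1 + 10^-0.90 + 10^-3.07)
   = 1 / (1 + 0.12589 + 0.00085114) = 1/1.1267 = 0.8875
[HCO3⁻] = α₁ × DIC = 0.8875 × 2.51 = 2.23 mmol/L

[HCO3⁻] = 2.23 mmol/L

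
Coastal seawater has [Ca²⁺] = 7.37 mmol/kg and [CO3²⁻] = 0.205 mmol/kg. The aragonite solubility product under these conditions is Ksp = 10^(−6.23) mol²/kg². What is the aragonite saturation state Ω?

Ω = 2.57

Ksp = 10^(−6.23) = 5.888×10^-7
Ω = [Ca²⁺][CO3²⁻]/Ksp = (7.37×10^-3)(0.205×10^-3) / 5.888×10^-7 = 2.57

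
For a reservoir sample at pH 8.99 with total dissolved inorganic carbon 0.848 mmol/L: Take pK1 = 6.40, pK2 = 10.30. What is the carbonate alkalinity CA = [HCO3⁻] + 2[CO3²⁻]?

CA = [HCO3⁻] + 2[CO3²⁻] = (α₁ + 2α₂)·DIC
At pH 8.99: [H⁺]/K1 = 10^-2.59 = 0.0025704, K2/[H⁺] = 10^-1.31 = 0.048978
α₁ = 1/(1 + 0.0025704 + 0.048978) = 1/1.0515 = 0.9510; α₂ = α₁·K2/[H⁺] = 0.04658
α₁ + 2α₂ = 1.0441
CA = 1.0441 × 0.848 = 0.885 mmol/L

CA = 0.885 mmol/L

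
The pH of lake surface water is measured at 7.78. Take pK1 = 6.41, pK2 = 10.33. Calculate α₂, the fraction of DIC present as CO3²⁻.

α₂ = 1 / (1 + [H⁺]/K2 + [H⁺]²/(K1K2)) = 1 / (1 + 10^+2.55 + 10^+1.18)
   = 1 / (1 + 354.81 + 15.136) = 1/370.95 = 0.002696

α₂ = 0.00270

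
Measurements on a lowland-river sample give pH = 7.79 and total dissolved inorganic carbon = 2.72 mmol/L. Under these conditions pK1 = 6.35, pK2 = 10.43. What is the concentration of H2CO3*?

[CO2*] = 0.0951 mmol/L

α₀ = 1 / (1 + K1/[H⁺] + K1K2/[H⁺]²) = 1 / (1 + 10^+1.44 + 10^-1.20)
   = 1 / (1 + 27.542 + 0.063096) = 1/28.605 = 0.03496
[CO2*] = α₀ × DIC = 0.03496 × 2.72 = 0.0951 mmol/L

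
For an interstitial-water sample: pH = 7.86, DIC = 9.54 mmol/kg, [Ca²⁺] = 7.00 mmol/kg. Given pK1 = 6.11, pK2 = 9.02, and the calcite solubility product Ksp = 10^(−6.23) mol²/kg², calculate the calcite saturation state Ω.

α₂ = 1 / (1 + [H⁺]/K2 + [H⁺]²/(K1K2)) = 1 / (1 + 10^+1.16 + 10^-0.59)
   = 1 / (1 + 14.454 + 0.25704) = 1/15.711 = 0.06365
[CO3²⁻] = α₂ × DIC = 0.06365 × 9.54 = 0.6072 mmol/kg
Ksp = 10^(−6.23) = 5.888×10^-7
Ω = [Ca²⁺][CO3²⁻]/Ksp = (7.00×10^-3)(6.072×10^-4) / 5.888×10^-7 = 7.22

Ω = 7.22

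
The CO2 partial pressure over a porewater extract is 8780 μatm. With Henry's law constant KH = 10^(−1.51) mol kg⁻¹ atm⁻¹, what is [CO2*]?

[CO2*] = 271 μmol/kg

KH = 10^(−1.51) = 3.090×10^-2 mol kg⁻¹ atm⁻¹
[CO2*] = KH · pCO2 = 3.090×10^-2 × 8780×10^-6 atm = 2.71×10^-4 mol/kg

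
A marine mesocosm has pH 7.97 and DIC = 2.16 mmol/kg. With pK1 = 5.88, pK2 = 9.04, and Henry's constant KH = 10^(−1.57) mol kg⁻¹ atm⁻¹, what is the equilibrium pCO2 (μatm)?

α₀ = 1 / (1 + K1/[H⁺] + K1K2/[H⁺]²) = 1 / (1 + 10^+2.09 + 10^+1.02)
   = 1 / (1 + 123.03 + 10.471) = 1/134.50 = 0.007435
[CO2*] = α₀ × DIC = 0.007435 × 2.16 = 0.01606 mmol/kg = 16.06 μmol/kg
pCO2 = [CO2*]/KH = 1.606×10^-5 / 2.692×10^-2 = 597 μatm

pCO2 = 597 μatm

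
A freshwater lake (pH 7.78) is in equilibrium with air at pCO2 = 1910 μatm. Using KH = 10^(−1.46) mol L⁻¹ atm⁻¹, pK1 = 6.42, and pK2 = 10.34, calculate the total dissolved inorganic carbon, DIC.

DIC = 1.59 mmol/L

[CO2*] = KH · pCO2 = 10^(−1.46) × 1910×10^-6 = 6.623×10^-5 mol/L
α₀ = 1/(1 + K1/[H⁺] + K1K2/[H⁺]²) = 1/(1 + 10^+1.36 + 10^-1.20) = 0.04172
DIC = [CO2*]/α₀ = 6.623×10^-5 / 0.04172 = 1.59 mmol/L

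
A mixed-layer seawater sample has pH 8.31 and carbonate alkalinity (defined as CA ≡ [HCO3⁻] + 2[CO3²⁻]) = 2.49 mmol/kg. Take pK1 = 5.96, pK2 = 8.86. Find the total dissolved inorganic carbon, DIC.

CA = [HCO3⁻] + 2[CO3²⁻] = (α₁ + 2α₂)·DIC
At pH 8.31: [H⁺]/K1 = 10^-2.35 = 0.0044668, K2/[H⁺] = 10^-0.55 = 0.28184
α₁ = 1/(1 + 0.0044668 + 0.28184) = 1/1.2863 = 0.7774; α₂ = α₁·K2/[H⁺] = 0.2191
α₁ + 2α₂ = 1.2156
DIC = CA / (α₁ + 2α₂) = 2.49 / 1.2156 = 2.05 mmol/kg

DIC = 2.05 mmol/kg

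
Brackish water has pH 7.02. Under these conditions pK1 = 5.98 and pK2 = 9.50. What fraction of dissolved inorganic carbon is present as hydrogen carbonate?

α₁ = 1 / (1 + [H⁺]/K1 + K2/[H⁺]) = 1 / (1 + 10^-1.04 + 10^-2.48)
   = 1 / (1 + 0.091201 + 0.0033113) = 1/1.0945 = 0.9136

α₁ = 0.914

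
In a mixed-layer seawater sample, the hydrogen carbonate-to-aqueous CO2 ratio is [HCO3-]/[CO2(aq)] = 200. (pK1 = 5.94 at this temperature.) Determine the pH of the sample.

pH = 8.24

From K1 = [H⁺][HCO3-]/[CO2(aq)]:  pH = pK1 + log₁₀([HCO3-]/[CO2(aq)])
log₁₀(200) = +2.301
pH = 5.94 + (+2.301) = 8.24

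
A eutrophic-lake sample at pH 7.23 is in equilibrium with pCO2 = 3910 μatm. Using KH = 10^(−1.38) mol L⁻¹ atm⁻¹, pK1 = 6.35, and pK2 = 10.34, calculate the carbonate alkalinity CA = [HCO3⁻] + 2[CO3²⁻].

[CO2*] = KH · pCO2 = 10^(−1.38) × 3910×10^-6 = 1.630×10^-4 mol/L
α₀ = 1/(1 + K1/[H⁺] + K1K2/[H⁺]²) = 1/(1 + 10^+0.88 + 10^-2.23) = 0.1164
DIC = [CO2*]/α₀ = 1.630×10^-4 / 0.1164 = 1.400 mmol/L
CA = (α₁ + 2α₂)·DIC = (0.8829 + 2×0.0006854) × 1.400 = 1.24 mmol/L

CA = 1.24 mmol/L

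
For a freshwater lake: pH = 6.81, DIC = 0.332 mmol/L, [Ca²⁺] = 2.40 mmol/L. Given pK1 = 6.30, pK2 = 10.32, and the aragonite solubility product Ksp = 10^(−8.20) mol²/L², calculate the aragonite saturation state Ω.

α₂ = 1 / (1 + [H⁺]/K2 + [H⁺]²/(K1K2)) = 1 / (1 + 10^+3.51 + 10^+3.00)
   = 1 / (1 + 3235.9 + 1000.0) = 1/4236.9 = 0.0002360
[CO3²⁻] = α₂ × DIC = 0.0002360 × 0.332 = 7.836×10^-5 mmol/L = 0.07836 μmol/L
Ksp = 10^(−8.20) = 6.310×10^-9
Ω = [Ca²⁺][CO3²⁻]/Ksp = (2.40×10^-3)(7.836×10^-8) / 6.310×10^-9 = 0.0298

Ω = 0.0298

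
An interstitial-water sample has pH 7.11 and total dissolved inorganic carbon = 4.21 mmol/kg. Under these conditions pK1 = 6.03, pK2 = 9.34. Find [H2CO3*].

α₀ = 1 / (1 + K1/[H⁺] + K1K2/[H⁺]²) = 1 / (1 + 10^+1.08 + 10^-1.15)
   = 1 / (1 + 12.023 + 0.070795) = 1/13.093 = 0.07637
[CO2*] = α₀ × DIC = 0.07637 × 4.21 = 0.322 mmol/kg

[CO2*] = 0.322 mmol/kg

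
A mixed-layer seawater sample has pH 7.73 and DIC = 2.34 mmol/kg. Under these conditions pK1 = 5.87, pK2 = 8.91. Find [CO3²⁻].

[CO3²⁻] = 0.143 mmol/kg

α₂ = 1 / (1 + [H⁺]/K2 + [H⁺]²/(K1K2)) = 1 / (1 + 10^+1.18 + 10^-0.68)
   = 1 / (1 + 15.136 + 0.20893) = 1/16.345 = 0.06118
[CO3²⁻] = α₂ × DIC = 0.06118 × 2.34 = 0.143 mmol/kg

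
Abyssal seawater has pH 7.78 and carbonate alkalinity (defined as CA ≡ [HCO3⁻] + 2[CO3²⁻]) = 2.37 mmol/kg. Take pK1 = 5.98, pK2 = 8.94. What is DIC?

DIC = 2.26 mmol/kg

CA = [HCO3⁻] + 2[CO3²⁻] = (α₁ + 2α₂)·DIC
At pH 7.78: [H⁺]/K1 = 10^-1.80 = 0.015849, K2/[H⁺] = 10^-1.16 = 0.069183
α₁ = 1/(1 + 0.015849 + 0.069183) = 1/1.0850 = 0.9216; α₂ = α₁·K2/[H⁺] = 0.06376
α₁ + 2α₂ = 1.0492
DIC = CA / (α₁ + 2α₂) = 2.37 / 1.0492 = 2.26 mmol/kg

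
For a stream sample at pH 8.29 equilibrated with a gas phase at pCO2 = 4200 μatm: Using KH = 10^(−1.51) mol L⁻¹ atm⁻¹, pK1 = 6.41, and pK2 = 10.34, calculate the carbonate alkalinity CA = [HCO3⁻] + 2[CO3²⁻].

[CO2*] = KH · pCO2 = 10^(−1.51) × 4200×10^-6 = 1.298×10^-4 mol/L
α₀ = 1/(1 + K1/[H⁺] + K1K2/[H⁺]²) = 1/(1 + 10^+1.88 + 10^-0.17) = 0.01290
DIC = [CO2*]/α₀ = 1.298×10^-4 / 0.01290 = 10.06 mmol/L
CA = (α₁ + 2α₂)·DIC = (0.9784 + 2×0.008720) × 10.06 = 10.0 mmol/L

CA = 10.0 mmol/L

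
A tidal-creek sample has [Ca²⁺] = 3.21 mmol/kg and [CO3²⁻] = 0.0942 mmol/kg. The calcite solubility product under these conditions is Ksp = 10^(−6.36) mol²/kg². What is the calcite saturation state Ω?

Ω = 0.693

Ksp = 10^(−6.36) = 4.365×10^-7
Ω = [Ca²⁺][CO3²⁻]/Ksp = (3.21×10^-3)(0.0942×10^-3) / 4.365×10^-7 = 0.693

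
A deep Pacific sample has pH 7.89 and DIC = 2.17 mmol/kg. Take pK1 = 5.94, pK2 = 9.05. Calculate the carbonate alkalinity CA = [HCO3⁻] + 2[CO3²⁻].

CA = 2.29 mmol/kg

CA = [HCO3⁻] + 2[CO3²⁻] = (α₁ + 2α₂)·DIC
At pH 7.89: [H⁺]/K1 = 10^-1.95 = 0.011220, K2/[H⁺] = 10^-1.16 = 0.069183
α₁ = 1/(1 + 0.011220 + 0.069183) = 1/1.0804 = 0.9256; α₂ = α₁·K2/[H⁺] = 0.06403
α₁ + 2α₂ = 1.0536
CA = 1.0536 × 2.17 = 2.29 mmol/kg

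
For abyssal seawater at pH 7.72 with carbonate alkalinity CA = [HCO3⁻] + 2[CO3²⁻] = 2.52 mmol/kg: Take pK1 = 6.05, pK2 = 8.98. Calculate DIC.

DIC = 2.44 mmol/kg

CA = [HCO3⁻] + 2[CO3²⁻] = (α₁ + 2α₂)·DIC
At pH 7.72: [H⁺]/K1 = 10^-1.67 = 0.021380, K2/[H⁺] = 10^-1.26 = 0.054954
α₁ = 1/(1 + 0.021380 + 0.054954) = 1/1.0763 = 0.9291; α₂ = α₁·K2/[H⁺] = 0.05106
α₁ + 2α₂ = 1.0312
DIC = CA / (α₁ + 2α₂) = 2.52 / 1.0312 = 2.44 mmol/kg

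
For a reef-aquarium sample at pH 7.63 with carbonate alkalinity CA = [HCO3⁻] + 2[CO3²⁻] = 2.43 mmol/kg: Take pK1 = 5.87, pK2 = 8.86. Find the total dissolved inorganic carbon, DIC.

CA = [HCO3⁻] + 2[CO3²⁻] = (α₁ + 2α₂)·DIC
At pH 7.63: [H⁺]/K1 = 10^-1.76 = 0.017378, K2/[H⁺] = 10^-1.23 = 0.058884
α₁ = 1/(1 + 0.017378 + 0.058884) = 1/1.0763 = 0.9291; α₂ = α₁·K2/[H⁺] = 0.05471
α₁ + 2α₂ = 1.0386
DIC = CA / (α₁ + 2α₂) = 2.43 / 1.0386 = 2.34 mmol/kg

DIC = 2.34 mmol/kg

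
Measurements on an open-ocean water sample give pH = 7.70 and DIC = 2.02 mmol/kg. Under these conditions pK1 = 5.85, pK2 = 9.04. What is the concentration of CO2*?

α₀ = 1 / (1 + K1/[H⁺] + K1K2/[H⁺]²) = 1 / (1 + 10^+1.85 + 10^+0.51)
   = 1 / (1 + 70.795 + 3.2359) = 1/75.031 = 0.01333
[CO2*] = α₀ × DIC = 0.01333 × 2.02 = 0.0269 mmol/kg

[CO2*] = 0.0269 mmol/kg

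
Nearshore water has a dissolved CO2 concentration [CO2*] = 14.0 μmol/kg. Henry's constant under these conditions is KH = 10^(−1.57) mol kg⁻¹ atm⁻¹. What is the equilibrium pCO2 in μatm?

pCO2 = 520 μatm

KH = 10^(−1.57) = 2.692×10^-2 mol kg⁻¹ atm⁻¹
pCO2 = [CO2*]/KH = 14.0×10^-6 / 2.692×10^-2 = 5.20×10^-4 atm = 520 μatm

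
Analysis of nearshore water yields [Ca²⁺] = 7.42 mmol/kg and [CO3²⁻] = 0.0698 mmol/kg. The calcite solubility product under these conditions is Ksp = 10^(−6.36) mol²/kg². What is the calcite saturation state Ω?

Ksp = 10^(−6.36) = 4.365×10^-7
Ω = [Ca²⁺][CO3²⁻]/Ksp = (7.42×10^-3)(0.0698×10^-3) / 4.365×10^-7 = 1.19

Ω = 1.19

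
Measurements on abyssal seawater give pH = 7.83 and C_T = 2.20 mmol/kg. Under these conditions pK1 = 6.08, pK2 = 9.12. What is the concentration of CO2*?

[CO2*] = 0.0366 mmol/kg

α₀ = 1 / (1 + K1/[H⁺] + K1K2/[H⁺]²) = 1 / (1 + 10^+1.75 + 10^+0.46)
   = 1 / (1 + 56.234 + 2.8840) = 1/60.118 = 0.01663
[CO2*] = α₀ × DIC = 0.01663 × 2.20 = 0.0366 mmol/kg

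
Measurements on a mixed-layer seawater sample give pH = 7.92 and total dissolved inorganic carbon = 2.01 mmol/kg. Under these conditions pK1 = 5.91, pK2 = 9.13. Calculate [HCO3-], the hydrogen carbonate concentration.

[HCO3⁻] = 1.88 mmol/kg

α₁ = 1 / (1 + [H⁺]/K1 + K2/[H⁺]) = 1 / (1 + 10^-2.01 + 10^-1.21)
   = 1 / (1 + 0.0097724 + 0.061660) = 1/1.0714 = 0.9333
[HCO3⁻] = α₁ × DIC = 0.9333 × 2.01 = 1.88 mmol/kg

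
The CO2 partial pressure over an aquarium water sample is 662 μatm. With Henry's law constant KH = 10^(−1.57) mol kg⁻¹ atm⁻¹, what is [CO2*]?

[CO2*] = 17.8 μmol/kg

KH = 10^(−1.57) = 2.692×10^-2 mol kg⁻¹ atm⁻¹
[CO2*] = KH · pCO2 = 2.692×10^-2 × 662×10^-6 atm = 1.78×10^-5 mol/kg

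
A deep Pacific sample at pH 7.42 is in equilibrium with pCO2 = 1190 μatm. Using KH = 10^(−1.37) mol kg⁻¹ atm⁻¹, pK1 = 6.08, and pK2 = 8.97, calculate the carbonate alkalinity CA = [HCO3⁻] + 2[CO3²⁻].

[CO2*] = KH · pCO2 = 10^(−1.37) × 1190×10^-6 = 5.076×10^-5 mol/kg
α₀ = 1/(1 + K1/[H⁺] + K1K2/[H⁺]²) = 1/(1 + 10^+1.34 + 10^-0.21) = 0.04256
DIC = [CO2*]/α₀ = 5.076×10^-5 / 0.04256 = 1.193 mmol/kg
CA = (α₁ + 2α₂)·DIC = (0.9312 + 2×0.02624) × 1.193 = 1.17 mmol/kg

CA = 1.17 mmol/kg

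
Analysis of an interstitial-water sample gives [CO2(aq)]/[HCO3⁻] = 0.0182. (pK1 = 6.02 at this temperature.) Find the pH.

pH = 7.76

From K1 = [H⁺][HCO3⁻]/[CO2(aq)]:  pH = pK1 − log₁₀([CO2(aq)]/[HCO3⁻])
log₁₀(0.0182) = -1.740
pH = 6.02 − (-1.740) = 7.76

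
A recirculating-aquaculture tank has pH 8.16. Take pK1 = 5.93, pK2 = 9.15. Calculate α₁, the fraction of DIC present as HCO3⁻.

α₁ = 1 / (1 + [H⁺]/K1 + K2/[H⁺]) = 1 / (1 + 10^-2.23 + 10^-0.99)
   = 1 / (1 + 0.0058884 + 0.10233) = 1/1.1082 = 0.9023

α₁ = 0.902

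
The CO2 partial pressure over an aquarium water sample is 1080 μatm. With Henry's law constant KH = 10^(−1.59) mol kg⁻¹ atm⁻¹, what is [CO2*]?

KH = 10^(−1.59) = 2.570×10^-2 mol kg⁻¹ atm⁻¹
[CO2*] = KH · pCO2 = 2.570×10^-2 × 1080×10^-6 atm = 2.78×10^-5 mol/kg

[CO2*] = 27.8 μmol/kg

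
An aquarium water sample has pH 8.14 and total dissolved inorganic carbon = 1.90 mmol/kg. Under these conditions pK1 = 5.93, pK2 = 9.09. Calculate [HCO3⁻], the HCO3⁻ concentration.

[HCO3⁻] = 1.70 mmol/kg

α₁ = 1 / (1 + [H⁺]/K1 + K2/[H⁺]) = 1 / (1 + 10^-2.21 + 10^-0.95)
   = 1 / (1 + 0.0061660 + 0.11220) = 1/1.1184 = 0.8942
[HCO3⁻] = α₁ × DIC = 0.8942 × 1.90 = 1.70 mmol/kg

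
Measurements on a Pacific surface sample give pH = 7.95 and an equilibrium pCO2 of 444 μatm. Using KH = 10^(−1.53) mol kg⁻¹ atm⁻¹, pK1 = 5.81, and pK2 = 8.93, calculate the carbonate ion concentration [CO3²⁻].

[CO3²⁻] = 0.189 mmol/kg

[CO2*] = KH · pCO2 = 10^(−1.53) × 444×10^-6 = 1.310×10^-5 mol/kg
α₀ = 1/(1 + K1/[H⁺] + K1K2/[H⁺]²) = 1/(1 + 10^+2.14 + 10^+1.16) = 0.006515
DIC = [CO2*]/α₀ = 1.310×10^-5 / 0.006515 = 2.011 mmol/kg
[CO3²⁻] = α₂·DIC; α₂ = 0.09417, so [CO3²⁻] = 0.09417 × 2.011 = 0.189 mmol/kg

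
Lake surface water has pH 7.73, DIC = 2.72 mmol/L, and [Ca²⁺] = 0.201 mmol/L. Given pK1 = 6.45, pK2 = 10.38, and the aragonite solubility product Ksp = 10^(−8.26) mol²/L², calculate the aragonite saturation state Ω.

α₂ = 1 / (1 + [H⁺]/K2 + [H⁺]²/(K1K2)) = 1 / (1 + 10^+2.65 + 10^+1.37)
   = 1 / (1 + 446.68 + 23.442) = 1/471.13 = 0.002123
[CO3²⁻] = α₂ × DIC = 0.002123 × 2.72 = 0.005773 mmol/L = 5.773 μmol/L
Ksp = 10^(−8.26) = 5.495×10^-9
Ω = [Ca²⁺][CO3²⁻]/Ksp = (0.201×10^-3)(5.773×10^-6) / 5.495×10^-9 = 0.211

Ω = 0.211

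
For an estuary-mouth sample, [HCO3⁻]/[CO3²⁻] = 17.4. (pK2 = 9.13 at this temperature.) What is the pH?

From K2 = [H⁺][CO3²⁻]/[HCO3⁻]:  pH = pK2 − log₁₀([HCO3⁻]/[CO3²⁻])
log₁₀(17.4) = +1.241
pH = 9.13 − (+1.241) = 7.89

pH = 7.89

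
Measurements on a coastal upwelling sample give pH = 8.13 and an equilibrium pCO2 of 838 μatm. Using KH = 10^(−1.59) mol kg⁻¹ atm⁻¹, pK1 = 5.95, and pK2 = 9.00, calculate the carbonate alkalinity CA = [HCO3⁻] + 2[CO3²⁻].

CA = 4.14 mmol/kg

[CO2*] = KH · pCO2 = 10^(−1.59) × 838×10^-6 = 2.154×10^-5 mol/kg
α₀ = 1/(1 + K1/[H⁺] + K1K2/[H⁺]²) = 1/(1 + 10^+2.18 + 10^+1.31) = 0.005788
DIC = [CO2*]/α₀ = 2.154×10^-5 / 0.005788 = 3.722 mmol/kg
CA = (α₁ + 2α₂)·DIC = (0.8760 + 2×0.1182) × 3.722 = 4.14 mmol/kg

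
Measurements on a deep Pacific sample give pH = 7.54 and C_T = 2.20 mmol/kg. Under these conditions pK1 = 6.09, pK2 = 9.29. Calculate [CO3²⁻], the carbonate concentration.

[CO3²⁻] = 0.0371 mmol/kg

α₂ = 1 / (1 + [H⁺]/K2 + [H⁺]²/(K1K2)) = 1 / (1 + 10^+1.75 + 10^+0.30)
   = 1 / (1 + 56.234 + 1.9953) = 1/59.229 = 0.01688
[CO3²⁻] = α₂ × DIC = 0.01688 × 2.20 = 0.0371 mmol/kg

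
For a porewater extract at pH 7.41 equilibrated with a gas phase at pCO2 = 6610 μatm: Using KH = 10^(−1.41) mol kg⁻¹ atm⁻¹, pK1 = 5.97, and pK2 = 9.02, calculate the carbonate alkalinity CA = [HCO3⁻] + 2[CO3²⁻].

CA = 7.43 mmol/kg

[CO2*] = KH · pCO2 = 10^(−1.41) × 6610×10^-6 = 2.572×10^-4 mol/kg
α₀ = 1/(1 + K1/[H⁺] + K1K2/[H⁺]²) = 1/(1 + 10^+1.44 + 10^-0.17) = 0.03423
DIC = [CO2*]/α₀ = 2.572×10^-4 / 0.03423 = 7.514 mmol/kg
CA = (α₁ + 2α₂)·DIC = (0.9426 + 2×0.02314) × 7.514 = 7.43 mmol/kg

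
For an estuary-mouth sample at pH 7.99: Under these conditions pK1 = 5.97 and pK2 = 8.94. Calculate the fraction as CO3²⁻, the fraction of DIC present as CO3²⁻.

α₂ = 1 / (1 + [H⁺]/K2 + [H⁺]²/(K1K2)) = 1 / (1 + 10^+0.95 + 10^-1.07)
   = 1 / (1 + 8.9125 + 0.085114) = 1/9.9976 = 0.1000

α₂ = 0.100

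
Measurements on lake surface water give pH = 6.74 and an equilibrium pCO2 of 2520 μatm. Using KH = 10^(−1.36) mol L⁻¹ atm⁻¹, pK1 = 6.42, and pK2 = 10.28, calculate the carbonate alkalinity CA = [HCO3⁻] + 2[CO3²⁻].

CA = 0.230 mmol/L

[CO2*] = KH · pCO2 = 10^(−1.36) × 2520×10^-6 = 1.100×10^-4 mol/L
α₀ = 1/(1 + K1/[H⁺] + K1K2/[H⁺]²) = 1/(1 + 10^+0.32 + 10^-3.22) = 0.3236
DIC = [CO2*]/α₀ = 1.100×10^-4 / 0.3236 = 0.3399 mmol/L
CA = (α₁ + 2α₂)·DIC = (0.6762 + 2×0.0001950) × 0.3399 = 0.230 mmol/L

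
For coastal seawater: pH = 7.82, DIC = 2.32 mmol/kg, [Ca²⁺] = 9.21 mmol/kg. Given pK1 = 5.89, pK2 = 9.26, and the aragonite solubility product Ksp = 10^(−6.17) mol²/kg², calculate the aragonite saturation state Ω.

α₂ = 1 / (1 + [H⁺]/K2 + [H⁺]²/(K1K2)) = 1 / (1 + 10^+1.44 + 10^-0.49)
   = 1 / (1 + 27.542 + 0.32359) = 1/28.866 = 0.03464
[CO3²⁻] = α₂ × DIC = 0.03464 × 2.32 = 0.08037 mmol/kg
Ksp = 10^(−6.17) = 6.761×10^-7
Ω = [Ca²⁺][CO3²⁻]/Ksp = (9.21×10^-3)(8.037×10^-5) / 6.761×10^-7 = 1.09

Ω = 1.09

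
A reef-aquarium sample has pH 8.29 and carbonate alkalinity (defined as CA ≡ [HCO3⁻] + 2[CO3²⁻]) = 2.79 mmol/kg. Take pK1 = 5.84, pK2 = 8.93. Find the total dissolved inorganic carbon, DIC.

CA = [HCO3⁻] + 2[CO3²⁻] = (α₁ + 2α₂)·DIC
At pH 8.29: [H⁺]/K1 = 10^-2.45 = 0.0035481, K2/[H⁺] = 10^-0.64 = 0.22909
α₁ = 1/(1 + 0.0035481 + 0.22909) = 1/1.2326 = 0.8113; α₂ = α₁·K2/[H⁺] = 0.1859
α₁ + 2α₂ = 1.1830
DIC = CA / (α₁ + 2α₂) = 2.79 / 1.1830 = 2.36 mmol/kg

DIC = 2.36 mmol/kg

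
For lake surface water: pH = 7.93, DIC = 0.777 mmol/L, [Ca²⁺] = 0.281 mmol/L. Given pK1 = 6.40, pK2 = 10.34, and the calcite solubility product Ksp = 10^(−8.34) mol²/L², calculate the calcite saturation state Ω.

α₂ = 1 / (1 + [H⁺]/K2 + [H⁺]²/(K1K2)) = 1 / (1 + 10^+2.41 + 10^+0.88)
   = 1 / (1 + 257.04 + 7.5858) = 1/265.63 = 0.003765
[CO3²⁻] = α₂ × DIC = 0.003765 × 0.777 = 0.002925 mmol/L = 2.925 μmol/L
Ksp = 10^(−8.34) = 4.571×10^-9
Ω = [Ca²⁺][CO3²⁻]/Ksp = (0.281×10^-3)(2.925×10^-6) / 4.571×10^-9 = 0.180

Ω = 0.180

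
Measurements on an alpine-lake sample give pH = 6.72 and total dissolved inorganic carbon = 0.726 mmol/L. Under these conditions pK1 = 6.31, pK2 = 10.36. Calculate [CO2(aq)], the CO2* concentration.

[CO2*] = 0.203 mmol/L

α₀ = 1 / (1 + K1/[H⁺] + K1K2/[H⁺]²) = 1 / (1 + 10^+0.41 + 10^-3.23)
   = 1 / (1 + 2.5704 + 0.00058884) = 1/3.5710 = 0.2800
[CO2*] = α₀ × DIC = 0.2800 × 0.726 = 0.203 mmol/L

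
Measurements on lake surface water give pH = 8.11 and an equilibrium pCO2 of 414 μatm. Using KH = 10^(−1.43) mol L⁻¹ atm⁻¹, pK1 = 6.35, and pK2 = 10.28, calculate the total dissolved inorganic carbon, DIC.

[CO2*] = KH · pCO2 = 10^(−1.43) × 414×10^-6 = 1.538×10^-5 mol/L
α₀ = 1/(1 + K1/[H⁺] + K1K2/[H⁺]²) = 1/(1 + 10^+1.76 + 10^-0.41) = 0.01697
DIC = [CO2*]/α₀ = 1.538×10^-5 / 0.01697 = 0.906 mmol/L

DIC = 0.906 mmol/L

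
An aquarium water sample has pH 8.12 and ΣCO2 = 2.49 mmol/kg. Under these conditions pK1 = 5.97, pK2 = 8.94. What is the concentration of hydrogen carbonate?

α₁ = 1 / (1 + [H⁺]/K1 + K2/[H⁺]) = 1 / (1 + 10^-2.15 + 10^-0.82)
   = 1 / (1 + 0.0070795 + 0.15136) = 1/1.1584 = 0.8632
[HCO3⁻] = α₁ × DIC = 0.8632 × 2.49 = 2.15 mmol/kg

[HCO3⁻] = 2.15 mmol/kg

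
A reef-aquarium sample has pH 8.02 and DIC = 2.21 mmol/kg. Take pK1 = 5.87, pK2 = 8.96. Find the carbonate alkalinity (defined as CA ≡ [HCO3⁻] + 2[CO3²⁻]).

CA = 2.42 mmol/kg

CA = [HCO3⁻] + 2[CO3²⁻] = (α₁ + 2α₂)·DIC
At pH 8.02: [H⁺]/K1 = 10^-2.15 = 0.0070795, K2/[H⁺] = 10^-0.94 = 0.11482
α₁ = 1/(1 + 0.0070795 + 0.11482) = 1/1.1219 = 0.8913; α₂ = α₁·K2/[H⁺] = 0.1023
α₁ + 2α₂ = 1.0960
CA = 1.0960 × 2.21 = 2.42 mmol/kg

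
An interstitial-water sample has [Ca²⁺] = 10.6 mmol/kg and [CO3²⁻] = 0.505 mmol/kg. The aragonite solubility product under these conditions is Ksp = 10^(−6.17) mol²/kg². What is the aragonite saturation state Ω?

Ksp = 10^(−6.17) = 6.761×10^-7
Ω = [Ca²⁺][CO3²⁻]/Ksp = (10.6×10^-3)(0.505×10^-3) / 6.761×10^-7 = 7.92

Ω = 7.92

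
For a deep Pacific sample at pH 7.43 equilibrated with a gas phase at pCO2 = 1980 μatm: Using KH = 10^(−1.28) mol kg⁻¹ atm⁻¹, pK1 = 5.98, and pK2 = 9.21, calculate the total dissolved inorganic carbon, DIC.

[CO2*] = KH · pCO2 = 10^(−1.28) × 1980×10^-6 = 1.039×10^-4 mol/kg
α₀ = 1/(1 + K1/[H⁺] + K1K2/[H⁺]²) = 1/(1 + 10^+1.45 + 10^-0.33) = 0.03373
DIC = [CO2*]/α₀ = 1.039×10^-4 / 0.03373 = 3.08 mmol/kg

DIC = 3.08 mmol/kg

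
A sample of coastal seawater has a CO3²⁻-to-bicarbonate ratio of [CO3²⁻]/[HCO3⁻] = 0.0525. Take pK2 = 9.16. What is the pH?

pH = 7.88

From K2 = [H⁺][CO3²⁻]/[HCO3⁻]:  pH = pK2 + log₁₀([CO3²⁻]/[HCO3⁻])
log₁₀(0.0525) = -1.280
pH = 9.16 + (-1.280) = 7.88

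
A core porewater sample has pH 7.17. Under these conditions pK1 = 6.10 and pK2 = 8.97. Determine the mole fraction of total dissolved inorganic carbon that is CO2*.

α₀ = 1 / (1 + K1/[H⁺] + K1K2/[H⁺]²) = 1 / (1 + 10^+1.07 + 10^-0.73)
   = 1 / (1 + 11.749 + 0.18621) = 1/12.935 = 0.07731

α₀ = 0.0773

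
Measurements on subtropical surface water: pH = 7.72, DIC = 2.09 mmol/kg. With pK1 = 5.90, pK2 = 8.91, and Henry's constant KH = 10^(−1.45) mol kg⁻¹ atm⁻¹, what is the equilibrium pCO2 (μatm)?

α₀ = 1 / (1 + K1/[H⁺] + K1K2/[H⁺]²) = 1 / (1 + 10^+1.82 + 10^+0.63)
   = 1 / (1 + 66.069 + 4.2658) = 1/71.335 = 0.01402
[CO2*] = α₀ × DIC = 0.01402 × 2.09 = 0.02930 mmol/kg
pCO2 = [CO2*]/KH = 2.930×10^-5 / 3.548×10^-2 = 826 μatm

pCO2 = 826 μatm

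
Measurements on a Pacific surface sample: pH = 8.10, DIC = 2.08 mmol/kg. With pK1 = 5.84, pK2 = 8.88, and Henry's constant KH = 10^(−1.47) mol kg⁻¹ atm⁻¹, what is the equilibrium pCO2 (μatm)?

pCO2 = 288 μatm

α₀ = 1 / (1 + K1/[H⁺] + K1K2/[H⁺]²) = 1 / (1 + 10^+2.26 + 10^+1.48)
   = 1 / (1 + 181.97 + 30.200) = 1/213.17 = 0.004691
[CO2*] = α₀ × DIC = 0.004691 × 2.08 = 0.009757 mmol/kg = 9.757 μmol/kg
pCO2 = [CO2*]/KH = 9.757×10^-6 / 3.388×10^-2 = 288 μatm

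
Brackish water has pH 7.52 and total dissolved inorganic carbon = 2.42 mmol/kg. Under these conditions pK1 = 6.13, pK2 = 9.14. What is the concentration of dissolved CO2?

α₀ = 1 / (1 + K1/[H⁺] + K1K2/[H⁺]²) = 1 / (1 + 10^+1.39 + 10^-0.23)
   = 1 / (1 + 24.547 + 0.58884) = 1/26.136 = 0.03826
[CO2*] = α₀ × DIC = 0.03826 × 2.42 = 0.0926 mmol/kg

[CO2*] = 0.0926 mmol/kg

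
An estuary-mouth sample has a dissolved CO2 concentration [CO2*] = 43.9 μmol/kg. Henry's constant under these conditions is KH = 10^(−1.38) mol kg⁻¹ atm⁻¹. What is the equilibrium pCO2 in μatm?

pCO2 = 1050 μatm

KH = 10^(−1.38) = 4.169×10^-2 mol kg⁻¹ atm⁻¹
pCO2 = [CO2*]/KH = 43.9×10^-6 / 4.169×10^-2 = 1.05×10^-3 atm = 1050 μatm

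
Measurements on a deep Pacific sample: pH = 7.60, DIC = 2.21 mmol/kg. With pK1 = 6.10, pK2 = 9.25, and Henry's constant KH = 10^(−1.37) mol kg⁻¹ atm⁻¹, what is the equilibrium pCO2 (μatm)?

α₀ = 1 / (1 + K1/[H⁺] + K1K2/[H⁺]²) = 1 / (1 + 10^+1.50 + 10^-0.15)
   = 1 / (1 + 31.623 + 0.70795) = 1/33.331 = 0.03000
[CO2*] = α₀ × DIC = 0.03000 × 2.21 = 0.06631 mmol/kg
pCO2 = [CO2*]/KH = 6.631×10^-5 / 4.266×10^-2 = 1550 μatm

pCO2 = 1550 μatm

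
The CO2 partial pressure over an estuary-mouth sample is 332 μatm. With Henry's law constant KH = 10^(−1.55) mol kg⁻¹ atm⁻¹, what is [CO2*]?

[CO2*] = 9.36 μmol/kg

KH = 10^(−1.55) = 2.818×10^-2 mol kg⁻¹ atm⁻¹
[CO2*] = KH · pCO2 = 2.818×10^-2 × 332×10^-6 atm = 9.36×10^-6 mol/kg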